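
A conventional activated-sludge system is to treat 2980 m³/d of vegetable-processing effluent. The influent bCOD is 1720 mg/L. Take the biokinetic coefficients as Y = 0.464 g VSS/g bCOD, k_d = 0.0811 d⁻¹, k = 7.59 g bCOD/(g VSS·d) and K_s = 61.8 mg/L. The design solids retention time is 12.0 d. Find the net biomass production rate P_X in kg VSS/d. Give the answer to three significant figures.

P_X ≈ 1200 kg VSS/d

From the Monod/SRT balance for a CMAS, S = K_s·(1+k_d θ_c)/[θ_c·(Y k − k_d) − 1] = 61.8 × (1 + 0.0811 × 12.0) / [12.0 × (0.464 × 7.59 − 0.0811) − 1] = 121.9 / 40.29 = 3.027 mg/L.
Correct the yield for decay: Y_obs = Y/(1 + k_d θ_c) = 0.464 / (1 + 0.0811 × 12.0) = 0.464 / 1.973 = 0.2352.
Substrate removed = Q·(S₀ − S) = 2980 m³/d × (1720 − 3.03) g/m³ = 5.12×10^6 g/d = 5117 kg/d.
So the net sludge growth is P_X = 0.2352 × 5117 = 1203 kg VSS/d.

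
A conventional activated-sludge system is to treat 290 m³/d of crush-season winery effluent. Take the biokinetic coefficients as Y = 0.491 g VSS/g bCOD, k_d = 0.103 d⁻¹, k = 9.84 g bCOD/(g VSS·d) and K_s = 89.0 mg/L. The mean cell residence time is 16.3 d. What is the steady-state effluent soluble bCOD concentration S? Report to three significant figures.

S ≈ 3.13 mg/L

Effluent substrate depends only on kinetics and SRT: S = K_s(1 + k_d θ_c) / [θ_c(Yk − k_d) − 1] = 89.0 × (1 + 0.103 × 16.3) / [16.3 × (0.491 × 9.84 − 0.103) − 1] = 238.4 / 76.07 = 3.134 mg/L.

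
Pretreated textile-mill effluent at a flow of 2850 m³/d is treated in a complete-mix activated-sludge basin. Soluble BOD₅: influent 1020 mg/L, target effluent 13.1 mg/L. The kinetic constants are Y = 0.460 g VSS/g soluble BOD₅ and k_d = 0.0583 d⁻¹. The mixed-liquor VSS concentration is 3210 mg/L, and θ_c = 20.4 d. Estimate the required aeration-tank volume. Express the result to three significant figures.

Rearranging the biomass balance for a CMAS with decay, V = Y·Q·ΔS·θ_c / [X·(1+k_d θ_c)] = 0.460 × 2850 × (1020 − 13.1) × 20.4 / [3210 × (1 + 0.0583 × 20.4)] = 2.69×10^7 / 7028 = 3832 m³.

V ≈ 3830 m³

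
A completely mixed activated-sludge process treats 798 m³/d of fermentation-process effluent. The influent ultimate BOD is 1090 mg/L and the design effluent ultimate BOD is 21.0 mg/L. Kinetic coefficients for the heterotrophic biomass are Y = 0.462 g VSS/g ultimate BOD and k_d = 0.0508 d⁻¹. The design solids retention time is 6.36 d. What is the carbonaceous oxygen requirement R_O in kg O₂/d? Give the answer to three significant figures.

Y_obs = Y / (1 + k_d θ_c) = 0.462 / (1 + 0.0508 × 6.36) = 0.462 / 1.323 = 0.3492.
Substrate removed = Q·(S₀ − S) = 798 m³/d × (1090 − 21.0) g/m³ = 8.53×10^5 g/d = 853.1 kg/d.
Net sludge production P_X = 0.3492 × 853.1 = 297.9 kg VSS/d.
R_O = Q·(S₀ − S) − 1.42·P_X = 853.1 − 1.42 × 297.9 = 430.1 kg O₂/d.

R_O ≈ 430 kg O₂/d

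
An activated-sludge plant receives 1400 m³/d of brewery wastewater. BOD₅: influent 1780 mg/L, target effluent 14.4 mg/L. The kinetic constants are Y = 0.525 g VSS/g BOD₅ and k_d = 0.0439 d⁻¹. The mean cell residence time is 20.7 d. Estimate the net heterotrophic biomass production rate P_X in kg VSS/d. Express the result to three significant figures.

P_X ≈ 680 kg VSS/d

Observed yield with endogenous decay: Y_obs = Y / (1 + k_d·θ_c) = 0.525 / (1 + 0.0439 × 20.7) = 0.525 / 1.909 = 0.2751 g VSS/g BOD₅.
Substrate removed = Q·(S₀ − S) = 1400 m³/d × (1780 − 14.4) g/m³ = 2.47×10^6 g/d = 2472 kg/d.
P_X = Y_obs · Q(S₀ − S) = 0.2751 × 2472 = 679.9 kg VSS/d.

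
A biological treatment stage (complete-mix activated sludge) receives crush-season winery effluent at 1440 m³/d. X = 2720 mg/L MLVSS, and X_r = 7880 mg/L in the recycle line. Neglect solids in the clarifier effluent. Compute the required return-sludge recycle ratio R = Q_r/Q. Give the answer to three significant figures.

Solids balance on the clarifier gives (1+R)X = R·X_r, so R = X/(X_r − X) = 2720 / (7880 − 2720) = 0.5271.

R ≈ 0.527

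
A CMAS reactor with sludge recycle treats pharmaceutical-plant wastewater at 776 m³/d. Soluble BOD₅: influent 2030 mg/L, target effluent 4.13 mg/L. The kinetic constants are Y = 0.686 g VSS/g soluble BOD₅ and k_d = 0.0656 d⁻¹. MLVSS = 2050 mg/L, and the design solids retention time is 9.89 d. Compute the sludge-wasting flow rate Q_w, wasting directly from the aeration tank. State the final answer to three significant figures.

Steady-state biomass mass balance: V·X·(1 + k_d·θ_c) = Y·Q·(S₀ − S)·θ_c, so V = 0.686 × 776 × (2030 − 4.13) × 9.89 / [2050 × (1 + 0.0656 × 9.89)] = 1.07×10^7 / 3380 = 3156 m³.
With mixed-liquor wasting, θ_c = V/Q_w, so Q_w = V/θ_c = 3156/9.89 = 319.1 m³/d.

Q_w ≈ 319 m³/d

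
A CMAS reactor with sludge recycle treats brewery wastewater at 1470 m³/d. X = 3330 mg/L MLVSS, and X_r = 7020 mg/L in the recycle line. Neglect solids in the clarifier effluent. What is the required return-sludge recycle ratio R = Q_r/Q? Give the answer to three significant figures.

R ≈ 0.902

Mass balance around the secondary clarifier (neglecting effluent solids): R = X / (X_r − X) = 3330 / (7020 − 3330) = 0.9024.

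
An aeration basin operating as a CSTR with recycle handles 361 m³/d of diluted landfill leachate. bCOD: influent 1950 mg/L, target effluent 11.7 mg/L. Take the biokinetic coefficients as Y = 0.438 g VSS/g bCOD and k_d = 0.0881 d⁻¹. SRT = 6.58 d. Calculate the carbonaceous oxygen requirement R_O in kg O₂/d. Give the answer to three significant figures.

R_O ≈ 424 kg O₂/d

Y_obs = Y / (1 + k_d θ_c) = 0.438 / (1 + 0.0881 × 6.58) = 0.438 / 1.580 = 0.2773.
Q·(S₀ − S) = 361 × (1950 − 11.7) × 10⁻³ = 699.7 kg/d removed.
Net sludge production P_X = 0.2773 × 699.7 = 194.0 kg VSS/d.
R_O = Q·ΔS − 1.42 P_X = 699.7 − 275.5 = 424.2 kg O₂/d.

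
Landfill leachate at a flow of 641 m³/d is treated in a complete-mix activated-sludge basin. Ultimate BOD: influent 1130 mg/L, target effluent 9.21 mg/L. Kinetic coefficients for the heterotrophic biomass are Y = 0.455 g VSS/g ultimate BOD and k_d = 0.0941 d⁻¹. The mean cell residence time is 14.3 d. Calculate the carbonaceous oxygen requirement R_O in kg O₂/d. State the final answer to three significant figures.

R_O ≈ 521 kg O₂/d

Y_obs = Y / (1 + k_d θ_c) = 0.455 / (1 + 0.0941 × 14.3) = 0.455 / 2.346 = 0.1940.
Mass of ultimate BOD removed per day: Q(S₀ − S) = 641 × 1121 g/m³ = 718.4 kg/d.
Net sludge production P_X = 0.1940 × 718.4 = 139.4 kg VSS/d.
R_O = Q·ΔS − 1.42 P_X = 718.4 − 197.9 = 520.5 kg O₂/d.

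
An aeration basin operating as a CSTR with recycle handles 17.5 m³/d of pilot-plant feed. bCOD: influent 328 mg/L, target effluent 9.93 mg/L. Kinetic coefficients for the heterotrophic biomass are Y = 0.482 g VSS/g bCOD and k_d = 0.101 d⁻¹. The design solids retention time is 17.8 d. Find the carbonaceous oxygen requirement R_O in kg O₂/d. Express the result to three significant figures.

The observed yield is Y_obs = Y/(1 + k_d·θ_c) = 0.482 / (1 + 0.101 × 17.8) = 0.482 / 2.798 = 0.1723 g VSS per g bCOD removed.
Substrate removed = Q·(S₀ − S) = 17.5 m³/d × (328 − 9.93) g/m³ = 5.57×10^3 g/d = 5.566 kg/d.
P_X = Y_obs·Q·(S₀ − S) = 0.1723 × 5.566 = 0.9589 kg VSS/d.
R_O = Q·ΔS − 1.42 P_X = 5.566 − 1.362 = 4.205 kg O₂/d.

R_O ≈ 4.20 kg O₂/d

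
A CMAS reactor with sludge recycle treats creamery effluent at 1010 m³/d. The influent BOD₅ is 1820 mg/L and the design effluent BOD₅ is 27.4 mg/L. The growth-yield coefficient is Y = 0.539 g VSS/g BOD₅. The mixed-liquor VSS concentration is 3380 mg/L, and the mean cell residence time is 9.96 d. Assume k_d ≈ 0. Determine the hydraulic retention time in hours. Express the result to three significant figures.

V·X = Y·Q·ΔS·θ_c gives V = 0.539 × 1010 × (1820 − 27.4) × 9.96 / 3380 = 2876 m³.
τ = V/Q = 2876/1010 = 2.847 d, or 68.33 h.

τ ≈ 68.3 h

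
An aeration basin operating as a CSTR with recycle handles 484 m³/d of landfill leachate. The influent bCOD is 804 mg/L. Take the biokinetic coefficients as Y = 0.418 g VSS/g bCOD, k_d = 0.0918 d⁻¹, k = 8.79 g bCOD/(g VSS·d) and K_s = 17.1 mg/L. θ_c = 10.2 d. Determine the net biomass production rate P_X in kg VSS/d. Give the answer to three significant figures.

P_X ≈ 83.9 kg VSS/d

For a completely mixed reactor with recycle the Lawrence–McCarty relation gives S = K_s·(1 + k_d·θ_c) / [θ_c·(Y·k − k_d) − 1] = 17.1 × (1 + 0.0918 × 10.2) / [10.2 × (0.418 × 8.79 − 0.0918) − 1] = 33.11 / 35.54 = 0.9317 mg/L.
Correct the yield for decay: Y_obs = Y/(1 + k_d θ_c) = 0.418 / (1 + 0.0918 × 10.2) = 0.418 / 1.936 = 0.2159.
Mass of bCOD removed per day: Q(S₀ − S) = 484 × 803.1 g/m³ = 388.7 kg/d.
Net biomass production P_X = Y_obs × Q·(S₀ − S) = 0.2159 × 388.7 = 83.91 kg VSS/d.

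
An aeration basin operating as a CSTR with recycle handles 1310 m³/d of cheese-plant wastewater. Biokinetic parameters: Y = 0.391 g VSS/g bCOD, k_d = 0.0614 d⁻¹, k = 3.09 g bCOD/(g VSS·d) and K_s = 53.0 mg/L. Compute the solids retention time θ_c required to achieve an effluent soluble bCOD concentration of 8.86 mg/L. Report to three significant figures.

θ_c ≈ 8.96 d

Specific growth rate at S = 8.86 mg/L: μ = YkS/(K_s+S) = 0.391·3.09·8.86/(53.0+8.86) = 0.1730 d⁻¹.
1/θ_c = 0.1730 − 0.0614 = 0.1116 d⁻¹, so θ_c = 8.957 d.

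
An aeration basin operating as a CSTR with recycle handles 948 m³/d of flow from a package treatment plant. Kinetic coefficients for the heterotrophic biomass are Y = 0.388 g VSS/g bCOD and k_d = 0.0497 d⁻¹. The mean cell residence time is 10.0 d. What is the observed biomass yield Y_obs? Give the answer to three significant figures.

Observed yield with endogenous decay: Y_obs = Y / (1 + k_d·θ_c) = 0.388 / (1 + 0.0497 × 10.0) = 0.388 / 1.497 = 0.2592 g VSS/g bCOD.

Y_obs ≈ 0.259 g VSS/g bCOD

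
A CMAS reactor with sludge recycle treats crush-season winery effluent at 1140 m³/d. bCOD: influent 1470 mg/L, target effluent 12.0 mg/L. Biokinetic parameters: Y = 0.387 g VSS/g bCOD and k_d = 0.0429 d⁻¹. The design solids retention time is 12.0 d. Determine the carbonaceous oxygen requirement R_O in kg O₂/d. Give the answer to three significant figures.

R_O ≈ 1060 kg O₂/d

The observed yield is Y_obs = Y/(1 + k_d·θ_c) = 0.387 / (1 + 0.0429 × 12.0) = 0.387 / 1.515 = 0.2555 g VSS per g bCOD removed.
Substrate removed = Q·(S₀ − S) = 1140 m³/d × (1470 − 12.0) g/m³ = 1.66×10^6 g/d = 1662 kg/d.
Biomass synthesised: P_X = Y_obs × 1662 = 424.6 kg VSS/d.
Carbonaceous O₂ demand = substrate oxidised − cell-mass equivalent = 1662 − 1.42 × 424.6 = 1059 kg O₂/d.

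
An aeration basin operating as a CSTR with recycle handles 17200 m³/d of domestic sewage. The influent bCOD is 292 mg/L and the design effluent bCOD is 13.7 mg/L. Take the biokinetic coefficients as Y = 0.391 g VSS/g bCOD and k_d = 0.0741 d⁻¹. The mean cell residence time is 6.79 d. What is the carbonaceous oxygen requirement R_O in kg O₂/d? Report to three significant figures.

Correct the yield for decay: Y_obs = Y/(1 + k_d θ_c) = 0.391 / (1 + 0.0741 × 6.79) = 0.391 / 1.503 = 0.2601.
Q·(S₀ − S) = 17200 × (292 − 13.7) × 10⁻³ = 4787 kg/d removed.
P_X = Y_obs·Q·(S₀ − S) = 0.2601 × 4787 = 1245 kg VSS/d.
R_O = Q·ΔS − 1.42 P_X = 4787 − 1768 = 3019 kg O₂/d.

R_O ≈ 3020 kg O₂/d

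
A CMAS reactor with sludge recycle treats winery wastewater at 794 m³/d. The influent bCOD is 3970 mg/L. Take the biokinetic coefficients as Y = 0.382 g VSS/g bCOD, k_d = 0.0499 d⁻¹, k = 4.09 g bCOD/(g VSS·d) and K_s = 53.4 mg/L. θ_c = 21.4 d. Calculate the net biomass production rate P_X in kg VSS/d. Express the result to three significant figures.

Effluent substrate depends only on kinetics and SRT: S = K_s(1 + k_d θ_c) / [θ_c(Yk − k_d) − 1] = 53.4 × (1 + 0.0499 × 21.4) / [21.4 × (0.382 × 4.09 − 0.0499) − 1] = 110.4 / 31.37 = 3.520 mg/L.
Correct the yield for decay: Y_obs = Y/(1 + k_d θ_c) = 0.382 / (1 + 0.0499 × 21.4) = 0.382 / 2.068 = 0.1847.
Q·(S₀ − S) = 794 × (3970 − 3.52) × 10⁻³ = 3149 kg/d removed.
So the net sludge growth is P_X = 0.1847 × 3149 = 581.8 kg VSS/d.

P_X ≈ 582 kg VSS/d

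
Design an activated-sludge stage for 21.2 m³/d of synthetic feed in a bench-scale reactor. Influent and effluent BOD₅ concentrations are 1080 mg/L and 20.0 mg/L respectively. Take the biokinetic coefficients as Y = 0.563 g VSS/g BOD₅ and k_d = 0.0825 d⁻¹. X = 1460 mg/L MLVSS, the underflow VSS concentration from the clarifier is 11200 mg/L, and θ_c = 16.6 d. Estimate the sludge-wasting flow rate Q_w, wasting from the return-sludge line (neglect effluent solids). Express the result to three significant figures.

Rearranging the biomass balance for a CMAS with decay, V = Y·Q·ΔS·θ_c / [X·(1+k_d θ_c)] = 0.563 × 21.2 × (1080 − 20.0) × 16.6 / [1460 × (1 + 0.0825 × 16.6)] = 2.1×10^5 / 3459 = 60.71 m³.
Q_w = (V·X)/(θ_c X_r) = 60.71 × 1460 / (16.6 × 11200) = 0.4767 m³/d.

Q_w ≈ 0.477 m³/d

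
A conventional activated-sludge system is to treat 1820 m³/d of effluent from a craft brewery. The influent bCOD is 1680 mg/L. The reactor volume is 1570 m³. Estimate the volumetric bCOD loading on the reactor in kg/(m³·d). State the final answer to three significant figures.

L_v ≈ 1.95 kg bCOD/(m³·d)

L_v = Q S₀ / V = 1820 × 1680 × 10⁻³ / 1570 = 1.948 kg/(m³·d).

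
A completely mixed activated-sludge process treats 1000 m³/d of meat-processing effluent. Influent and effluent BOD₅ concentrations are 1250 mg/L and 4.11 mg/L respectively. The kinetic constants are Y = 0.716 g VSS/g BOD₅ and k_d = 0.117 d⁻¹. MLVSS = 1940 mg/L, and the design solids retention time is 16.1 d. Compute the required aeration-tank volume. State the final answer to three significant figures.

V ≈ 2570 m³

Steady-state biomass mass balance: V·X·(1 + k_d·θ_c) = Y·Q·(S₀ − S)·θ_c, so V = 0.716 × 1000 × (1250 − 4.11) × 16.1 / [1940 × (1 + 0.117 × 16.1)] = 1.44×10^7 / 5594 = 2567 m³.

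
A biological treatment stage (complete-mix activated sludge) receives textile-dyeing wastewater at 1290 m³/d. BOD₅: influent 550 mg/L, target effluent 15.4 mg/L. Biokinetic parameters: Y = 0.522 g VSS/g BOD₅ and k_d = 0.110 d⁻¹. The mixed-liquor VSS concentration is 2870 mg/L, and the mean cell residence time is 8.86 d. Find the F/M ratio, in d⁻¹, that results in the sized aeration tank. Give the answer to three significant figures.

F/M ≈ 0.439 d⁻¹

Rearranging the biomass balance for a CMAS with decay, V = Y·Q·ΔS·θ_c / [X·(1+k_d θ_c)] = 0.522 × 1290 × (550 − 15.4) × 8.86 / [2870 × (1 + 0.110 × 8.86)] = 3.19×10^6 / 5667 = 562.8 m³.
Food-to-microorganism ratio F/M = Q S₀ / (V X) = 1290 × 550 / (562.8 × 2870) = 0.4392 d⁻¹.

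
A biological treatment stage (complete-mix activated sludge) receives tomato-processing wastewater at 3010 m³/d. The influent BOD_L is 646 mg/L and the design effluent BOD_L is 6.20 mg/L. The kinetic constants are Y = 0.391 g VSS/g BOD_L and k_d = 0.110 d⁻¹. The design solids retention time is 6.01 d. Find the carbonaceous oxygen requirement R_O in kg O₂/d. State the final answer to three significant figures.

Correct the yield for decay: Y_obs = Y/(1 + k_d θ_c) = 0.391 / (1 + 0.110 × 6.01) = 0.391 / 1.661 = 0.2354.
Substrate removed = Q·(S₀ − S) = 3010 m³/d × (646 − 6.20) g/m³ = 1.93×10^6 g/d = 1926 kg/d.
P_X = Y_obs·Q·(S₀ − S) = 0.2354 × 1926 = 453.3 kg VSS/d.
Carbonaceous O₂ demand = substrate oxidised − cell-mass equivalent = 1926 − 1.42 × 453.3 = 1282 kg O₂/d.

R_O ≈ 1280 kg O₂/d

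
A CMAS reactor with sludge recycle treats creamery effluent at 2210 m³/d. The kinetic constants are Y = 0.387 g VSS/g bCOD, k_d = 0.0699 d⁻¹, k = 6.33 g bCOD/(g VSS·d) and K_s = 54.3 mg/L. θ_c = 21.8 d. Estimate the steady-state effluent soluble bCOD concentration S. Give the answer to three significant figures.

S ≈ 2.69 mg/L

Effluent substrate depends only on kinetics and SRT: S = K_s(1 + k_d θ_c) / [θ_c(Yk − k_d) − 1] = 54.3 × (1 + 0.0699 × 21.8) / [21.8 × (0.387 × 6.33 − 0.0699) − 1] = 137.0 / 50.88 = 2.693 mg/L.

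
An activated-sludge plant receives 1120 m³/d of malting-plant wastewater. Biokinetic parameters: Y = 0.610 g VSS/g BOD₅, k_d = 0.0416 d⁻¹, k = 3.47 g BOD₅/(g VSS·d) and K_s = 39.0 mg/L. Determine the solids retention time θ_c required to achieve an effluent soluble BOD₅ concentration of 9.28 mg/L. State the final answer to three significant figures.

θ_c ≈ 2.74 d

Specific growth rate at S = 9.28 mg/L: μ = YkS/(K_s+S) = 0.610·3.47·9.28/(39.0+9.28) = 0.4069 d⁻¹.
Then 1/θ_c = μ − k_d = 0.4069 − 0.0416 = 0.3653 d⁻¹, giving θ_c = 2.738 d.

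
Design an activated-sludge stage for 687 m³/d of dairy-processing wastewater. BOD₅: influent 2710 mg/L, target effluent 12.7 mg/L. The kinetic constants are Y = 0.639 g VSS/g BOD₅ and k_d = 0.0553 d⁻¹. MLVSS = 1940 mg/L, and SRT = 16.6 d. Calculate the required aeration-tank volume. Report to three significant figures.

V ≈ 5280 m³

Rearranging the biomass balance for a CMAS with decay, V = Y·Q·ΔS·θ_c / [X·(1+k_d θ_c)] = 0.639 × 687 × (2710 − 12.7) × 16.6 / [1940 × (1 + 0.0553 × 16.6)] = 1.97×10^7 / 3721 = 5283 m³.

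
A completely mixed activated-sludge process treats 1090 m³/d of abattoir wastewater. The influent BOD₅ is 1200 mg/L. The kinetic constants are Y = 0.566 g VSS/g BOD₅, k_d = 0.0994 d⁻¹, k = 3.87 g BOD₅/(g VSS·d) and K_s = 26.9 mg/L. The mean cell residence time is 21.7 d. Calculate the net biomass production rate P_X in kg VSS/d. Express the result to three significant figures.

From the Monod/SRT balance for a CMAS, S = K_s·(1+k_d θ_c)/[θ_c·(Y k − k_d) − 1] = 26.9 × (1 + 0.0994 × 21.7) / [21.7 × (0.566 × 3.87 − 0.0994) − 1] = 84.92 / 44.38 = 1.914 mg/L.
The observed yield is Y_obs = Y/(1 + k_d·θ_c) = 0.566 / (1 + 0.0994 × 21.7) = 0.566 / 3.157 = 0.1793 g VSS per g BOD₅ removed.
Substrate removed = Q·(S₀ − S) = 1090 m³/d × (1200 − 1.91) g/m³ = 1.31×10^6 g/d = 1306 kg/d.
P_X = Y_obs · Q(S₀ − S) = 0.1793 × 1306 = 234.1 kg VSS/d.

P_X ≈ 234 kg VSS/d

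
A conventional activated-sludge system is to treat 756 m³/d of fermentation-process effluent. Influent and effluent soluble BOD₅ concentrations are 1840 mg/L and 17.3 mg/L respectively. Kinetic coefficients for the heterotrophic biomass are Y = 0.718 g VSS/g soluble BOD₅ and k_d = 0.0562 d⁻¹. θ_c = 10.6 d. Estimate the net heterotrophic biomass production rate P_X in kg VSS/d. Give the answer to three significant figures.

The observed yield is Y_obs = Y/(1 + k_d·θ_c) = 0.718 / (1 + 0.0562 × 10.6) = 0.718 / 1.596 = 0.4500 g VSS per g soluble BOD₅ removed.
Q·(S₀ − S) = 756 × (1840 − 17.3) × 10⁻³ = 1378 kg/d removed.
Net biomass production P_X = Y_obs × Q·(S₀ − S) = 0.4500 × 1378 = 620.0 kg VSS/d.

P_X ≈ 620 kg VSS/d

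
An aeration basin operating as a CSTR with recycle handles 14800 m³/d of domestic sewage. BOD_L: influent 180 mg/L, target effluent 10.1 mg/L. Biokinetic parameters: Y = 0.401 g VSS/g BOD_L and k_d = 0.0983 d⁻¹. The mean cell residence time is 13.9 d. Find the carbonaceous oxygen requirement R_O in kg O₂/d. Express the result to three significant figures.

Y_obs = Y / (1 + k_d θ_c) = 0.401 / (1 + 0.0983 × 13.9) = 0.401 / 2.366 = 0.1695.
Substrate removed = Q·(S₀ − S) = 14800 m³/d × (180 − 10.1) g/m³ = 2.51×10^6 g/d = 2515 kg/d.
Net sludge production P_X = 0.1695 × 2515 = 426.1 kg VSS/d.
Carbonaceous O₂ demand = substrate oxidised − cell-mass equivalent = 2515 − 1.42 × 426.1 = 1909 kg O₂/d.

R_O ≈ 1910 kg O₂/d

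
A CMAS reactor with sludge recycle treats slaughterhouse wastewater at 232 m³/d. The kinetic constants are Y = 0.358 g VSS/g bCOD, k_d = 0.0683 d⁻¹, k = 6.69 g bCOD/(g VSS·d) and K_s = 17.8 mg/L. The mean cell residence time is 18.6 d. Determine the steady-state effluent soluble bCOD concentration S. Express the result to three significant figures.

From the Monod/SRT balance for a CMAS, S = K_s·(1+k_d θ_c)/[θ_c·(Y k − k_d) − 1] = 17.8 × (1 + 0.0683 × 18.6) / [18.6 × (0.358 × 6.69 − 0.0683) − 1] = 40.41 / 42.28 = 0.9559 mg/L.

S ≈ 0.956 mg/L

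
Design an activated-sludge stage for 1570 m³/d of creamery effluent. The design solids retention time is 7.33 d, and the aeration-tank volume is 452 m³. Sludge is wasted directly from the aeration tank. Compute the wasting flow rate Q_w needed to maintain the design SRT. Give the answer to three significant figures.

For wasting at MLVSS concentration, Q_w = V/θ_c = 452.0/7.33 = 61.66 m³/d.

Q_w ≈ 61.7 m³/d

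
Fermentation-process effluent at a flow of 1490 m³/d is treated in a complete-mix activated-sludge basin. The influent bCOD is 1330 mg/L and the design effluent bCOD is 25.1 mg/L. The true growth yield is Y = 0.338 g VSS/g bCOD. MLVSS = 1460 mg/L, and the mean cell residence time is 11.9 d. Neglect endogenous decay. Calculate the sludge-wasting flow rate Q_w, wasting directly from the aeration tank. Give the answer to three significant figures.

V·X = Y·Q·ΔS·θ_c gives V = 0.338 × 1490 × (1330 − 25.1) × 11.9 / 1460 = 5356 m³.
For wasting at MLVSS concentration, Q_w = V/θ_c = 5356/11.9 = 450.1 m³/d.

Q_w ≈ 450 m³/d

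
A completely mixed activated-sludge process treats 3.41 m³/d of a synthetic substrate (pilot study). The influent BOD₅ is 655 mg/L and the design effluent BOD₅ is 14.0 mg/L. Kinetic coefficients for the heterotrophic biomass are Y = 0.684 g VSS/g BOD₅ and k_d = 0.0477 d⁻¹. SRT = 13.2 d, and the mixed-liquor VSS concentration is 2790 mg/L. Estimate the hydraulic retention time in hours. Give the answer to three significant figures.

τ ≈ 30.5 h

Rearranging the biomass balance for a CMAS with decay, V = Y·Q·ΔS·θ_c / [X·(1+k_d θ_c)] = 0.684 × 3.41 × (655 − 14.0) × 13.2 / [2790 × (1 + 0.0477 × 13.2)] = 1.97×10^4 / 4547 = 4.341 m³.
HRT = V/Q = 4.341 m³ / 3.41 m³·d⁻¹ = 1.273 d × 24 = 30.55 h.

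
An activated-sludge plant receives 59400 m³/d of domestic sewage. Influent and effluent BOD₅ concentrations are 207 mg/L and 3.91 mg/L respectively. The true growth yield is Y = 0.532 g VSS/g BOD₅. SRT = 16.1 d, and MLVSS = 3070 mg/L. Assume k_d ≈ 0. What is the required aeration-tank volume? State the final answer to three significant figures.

V ≈ 33700 m³

With k_d = 0 the design equation reduces to V = Y Q (S₀−S) θ_c / X = 0.532 × 59400 × (207 − 3.91) × 16.1 / 3070 = 33657 m³.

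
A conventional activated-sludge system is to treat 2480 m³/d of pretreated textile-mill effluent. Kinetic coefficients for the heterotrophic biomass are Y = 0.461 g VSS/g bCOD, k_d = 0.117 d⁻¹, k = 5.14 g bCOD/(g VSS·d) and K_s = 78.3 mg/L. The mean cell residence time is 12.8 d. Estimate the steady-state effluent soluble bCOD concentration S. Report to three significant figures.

For a completely mixed reactor with recycle the Lawrence–McCarty relation gives S = K_s·(1 + k_d·θ_c) / [θ_c·(Y·k − k_d) − 1] = 78.3 × (1 + 0.117 × 12.8) / [12.8 × (0.461 × 5.14 − 0.117) − 1] = 195.6 / 27.83 = 7.026 mg/L.

S ≈ 7.03 mg/L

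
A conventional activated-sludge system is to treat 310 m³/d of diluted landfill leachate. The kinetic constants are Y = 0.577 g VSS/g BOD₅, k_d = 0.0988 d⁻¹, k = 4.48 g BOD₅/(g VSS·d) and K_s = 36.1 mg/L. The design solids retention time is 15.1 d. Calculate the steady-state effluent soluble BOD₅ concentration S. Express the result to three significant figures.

S ≈ 2.46 mg/L

From the Monod/SRT balance for a CMAS, S = K_s·(1+k_d θ_c)/[θ_c·(Y k − k_d) − 1] = 36.1 × (1 + 0.0988 × 15.1) / [15.1 × (0.577 × 4.48 − 0.0988) − 1] = 89.96 / 36.54 = 2.462 mg/L.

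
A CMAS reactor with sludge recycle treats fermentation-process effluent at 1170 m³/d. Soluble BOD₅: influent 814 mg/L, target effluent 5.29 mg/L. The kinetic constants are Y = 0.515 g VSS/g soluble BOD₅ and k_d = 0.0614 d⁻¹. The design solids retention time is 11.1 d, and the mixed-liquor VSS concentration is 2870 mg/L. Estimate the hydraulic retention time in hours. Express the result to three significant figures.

τ ≈ 23.0 h

Steady-state biomass mass balance: V·X·(1 + k_d·θ_c) = Y·Q·(S₀ − S)·θ_c, so V = 0.515 × 1170 × (814 − 5.29) × 11.1 / [2870 × (1 + 0.0614 × 11.1)] = 5.41×10^6 / 4826 = 1121 m³.
HRT = V/Q = 1121 m³ / 1170 m³·d⁻¹ = 0.9579 d × 24 = 22.99 h.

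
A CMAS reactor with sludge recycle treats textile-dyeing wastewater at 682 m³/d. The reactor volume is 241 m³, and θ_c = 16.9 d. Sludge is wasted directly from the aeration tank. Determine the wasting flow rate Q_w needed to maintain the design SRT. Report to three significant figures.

Q_w ≈ 14.3 m³/d

Wasting from the aeration tank: Q_w = V / θ_c = 241.0 / 16.9 = 14.26 m³/d.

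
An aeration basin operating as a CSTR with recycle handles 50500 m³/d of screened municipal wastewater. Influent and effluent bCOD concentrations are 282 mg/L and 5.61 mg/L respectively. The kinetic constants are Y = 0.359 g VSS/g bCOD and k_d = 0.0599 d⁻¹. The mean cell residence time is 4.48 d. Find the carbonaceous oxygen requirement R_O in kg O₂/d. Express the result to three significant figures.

R_O ≈ 8350 kg O₂/d

Y_obs = Y / (1 + k_d θ_c) = 0.359 / (1 + 0.0599 × 4.48) = 0.359 / 1.268 = 0.2830.
Q·(S₀ − S) = 50500 × (282 − 5.61) × 10⁻³ = 13958 kg/d removed.
P_X = Y_obs·Q·(S₀ − S) = 0.2830 × 13958 = 3951 kg VSS/d.
Carbonaceous O₂ demand = substrate oxidised − cell-mass equivalent = 13958 − 1.42 × 3951 = 8348 kg O₂/d.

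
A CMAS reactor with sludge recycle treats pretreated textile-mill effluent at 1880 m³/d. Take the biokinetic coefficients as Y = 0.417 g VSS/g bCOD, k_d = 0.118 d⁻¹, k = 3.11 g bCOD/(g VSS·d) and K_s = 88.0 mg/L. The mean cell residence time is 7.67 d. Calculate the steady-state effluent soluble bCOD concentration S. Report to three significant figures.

Effluent substrate depends only on kinetics and SRT: S = K_s(1 + k_d θ_c) / [θ_c(Yk − k_d) − 1] = 88.0 × (1 + 0.118 × 7.67) / [7.67 × (0.417 × 3.11 − 0.118) − 1] = 167.6 / 8.042 = 20.85 mg/L.

S ≈ 20.8 mg/L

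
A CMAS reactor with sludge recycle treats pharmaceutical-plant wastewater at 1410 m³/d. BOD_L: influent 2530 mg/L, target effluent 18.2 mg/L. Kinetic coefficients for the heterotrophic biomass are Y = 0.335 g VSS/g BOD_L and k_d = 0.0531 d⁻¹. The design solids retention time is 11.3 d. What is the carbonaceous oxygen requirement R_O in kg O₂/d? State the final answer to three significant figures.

R_O ≈ 2490 kg O₂/d

The observed yield is Y_obs = Y/(1 + k_d·θ_c) = 0.335 / (1 + 0.0531 × 11.3) = 0.335 / 1.600 = 0.2094 g VSS per g BOD_L removed.
ΔS = 2530 − 18.2 = 2512 mg/L, so the substrate removal rate is 1410 × 2512/1000 = 3542 kg BOD_L/d.
Net sludge production P_X = 0.2094 × 3542 = 741.5 kg VSS/d.
R_O = Q·ΔS − 1.42 P_X = 3542 − 1053 = 2489 kg O₂/d.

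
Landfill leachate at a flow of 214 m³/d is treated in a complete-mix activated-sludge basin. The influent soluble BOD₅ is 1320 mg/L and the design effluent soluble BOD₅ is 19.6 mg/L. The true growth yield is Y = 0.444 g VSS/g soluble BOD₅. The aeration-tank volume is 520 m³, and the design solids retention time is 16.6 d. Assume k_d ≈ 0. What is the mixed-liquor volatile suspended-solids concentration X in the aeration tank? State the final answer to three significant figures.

X = Y·Q·ΔS·θ_c / V = 0.444 × 214 × (1320 − 19.6) × 16.6 / 520 = 3944 mg/L.

X ≈ 3940 mg/L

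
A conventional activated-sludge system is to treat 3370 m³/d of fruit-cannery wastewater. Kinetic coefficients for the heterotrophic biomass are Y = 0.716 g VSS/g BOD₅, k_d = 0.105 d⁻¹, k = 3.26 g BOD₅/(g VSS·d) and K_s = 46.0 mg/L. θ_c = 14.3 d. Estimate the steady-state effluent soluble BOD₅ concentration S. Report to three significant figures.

For a completely mixed reactor with recycle the Lawrence–McCarty relation gives S = K_s·(1 + k_d·θ_c) / [θ_c·(Y·k − k_d) − 1] = 46.0 × (1 + 0.105 × 14.3) / [14.3 × (0.716 × 3.26 − 0.105) − 1] = 115.1 / 30.88 = 3.727 mg/L.

S ≈ 3.73 mg/L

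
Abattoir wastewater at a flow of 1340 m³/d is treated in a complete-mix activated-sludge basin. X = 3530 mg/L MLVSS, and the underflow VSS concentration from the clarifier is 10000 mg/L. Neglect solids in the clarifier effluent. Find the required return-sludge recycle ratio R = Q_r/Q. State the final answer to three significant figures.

Solids balance on the clarifier gives (1+R)X = R·X_r, so R = X/(X_r − X) = 3530 / (10000 − 3530) = 0.5456.

R ≈ 0.546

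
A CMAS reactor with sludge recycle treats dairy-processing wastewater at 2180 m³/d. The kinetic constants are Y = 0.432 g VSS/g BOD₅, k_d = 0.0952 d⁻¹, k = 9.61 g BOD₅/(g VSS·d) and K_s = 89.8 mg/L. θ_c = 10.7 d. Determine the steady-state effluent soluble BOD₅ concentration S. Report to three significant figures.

Effluent substrate depends only on kinetics and SRT: S = K_s(1 + k_d θ_c) / [θ_c(Yk − k_d) − 1] = 89.8 × (1 + 0.0952 × 10.7) / [10.7 × (0.432 × 9.61 − 0.0952) − 1] = 181.3 / 42.40 = 4.275 mg/L.

S ≈ 4.28 mg/L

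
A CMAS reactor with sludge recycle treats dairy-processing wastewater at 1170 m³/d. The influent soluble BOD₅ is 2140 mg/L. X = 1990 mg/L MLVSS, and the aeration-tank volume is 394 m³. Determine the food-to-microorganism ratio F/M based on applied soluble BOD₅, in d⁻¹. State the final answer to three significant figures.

F/M ≈ 3.19 d⁻¹

F/M = Q·S₀ / (V·X) = 1170 × 2140 / (394.0 × 1990) = 3.193 g soluble BOD₅·(g VSS·d)⁻¹.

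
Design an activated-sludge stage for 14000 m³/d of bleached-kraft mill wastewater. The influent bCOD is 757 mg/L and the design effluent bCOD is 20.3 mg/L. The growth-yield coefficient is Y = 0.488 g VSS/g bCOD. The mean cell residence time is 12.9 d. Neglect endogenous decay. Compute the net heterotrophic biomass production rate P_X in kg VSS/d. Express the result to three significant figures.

P_X ≈ 5030 kg VSS/d

Since k_d ≈ 0, Y_obs = Y = 0.488 g VSS/g bCOD.
Substrate removed = Q·(S₀ − S) = 14000 m³/d × (757 − 20.3) g/m³ = 1.03×10^7 g/d = 10314 kg/d.
Biomass produced: P_X = Y_obs·Q·ΔS = 0.4880 × 10314 ≈ 5033 kg VSS/d.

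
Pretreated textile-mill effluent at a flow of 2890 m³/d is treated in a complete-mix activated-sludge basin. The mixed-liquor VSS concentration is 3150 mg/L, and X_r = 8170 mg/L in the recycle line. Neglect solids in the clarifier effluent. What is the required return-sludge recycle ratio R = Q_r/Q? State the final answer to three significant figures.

R ≈ 0.627

R = Q_r/Q = X/(X_r − X) = 3150 / (8170 − 3150) = 0.6275.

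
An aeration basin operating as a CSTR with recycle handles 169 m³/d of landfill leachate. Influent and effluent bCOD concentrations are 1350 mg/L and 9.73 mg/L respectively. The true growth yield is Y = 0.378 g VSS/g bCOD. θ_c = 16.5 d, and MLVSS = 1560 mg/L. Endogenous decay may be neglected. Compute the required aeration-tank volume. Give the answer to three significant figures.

V ≈ 906 m³

Biomass mass balance (decay neglected): V·X = Y·Q·(S₀ − S)·θ_c, so V = 0.378 × 169 × (1350 − 9.73) × 16.5 / 1560 = 905.6 m³.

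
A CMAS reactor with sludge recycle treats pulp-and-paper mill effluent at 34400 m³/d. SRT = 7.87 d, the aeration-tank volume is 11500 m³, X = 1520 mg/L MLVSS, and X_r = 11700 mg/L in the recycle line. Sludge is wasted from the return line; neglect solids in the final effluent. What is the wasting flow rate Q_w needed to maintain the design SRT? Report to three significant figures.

θ_c = V·X/(Q_w·X_r) when wasting from the recycle, so Q_w = V·X/(θ_c·X_r) = 11500 × 1520 / (7.87 × 11700) = 189.8 m³/d.

Q_w ≈ 190 m³/d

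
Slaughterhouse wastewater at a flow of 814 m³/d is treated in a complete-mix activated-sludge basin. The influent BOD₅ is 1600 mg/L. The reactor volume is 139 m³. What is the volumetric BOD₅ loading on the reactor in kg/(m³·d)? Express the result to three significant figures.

L_v = Q S₀ / V = 814 × 1600 × 10⁻³ / 139.0 = 9.370 kg/(m³·d).

L_v ≈ 9.37 kg BOD₅/(m³·d)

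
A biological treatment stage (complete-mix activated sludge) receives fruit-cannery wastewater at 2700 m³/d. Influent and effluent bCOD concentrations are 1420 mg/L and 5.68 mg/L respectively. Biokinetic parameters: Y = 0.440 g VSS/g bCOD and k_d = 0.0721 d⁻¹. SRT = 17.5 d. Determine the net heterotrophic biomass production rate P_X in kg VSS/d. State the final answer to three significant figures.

Observed yield with endogenous decay: Y_obs = Y / (1 + k_d·θ_c) = 0.440 / (1 + 0.0721 × 17.5) = 0.440 / 2.262 = 0.1945 g VSS/g bCOD.
ΔS = 1420 − 5.68 = 1414 mg/L, so the substrate removal rate is 2700 × 1414/1000 = 3819 kg bCOD/d.
Net biomass production P_X = Y_obs × Q·(S₀ − S) = 0.1945 × 3819 = 742.9 kg VSS/d.

P_X ≈ 743 kg VSS/d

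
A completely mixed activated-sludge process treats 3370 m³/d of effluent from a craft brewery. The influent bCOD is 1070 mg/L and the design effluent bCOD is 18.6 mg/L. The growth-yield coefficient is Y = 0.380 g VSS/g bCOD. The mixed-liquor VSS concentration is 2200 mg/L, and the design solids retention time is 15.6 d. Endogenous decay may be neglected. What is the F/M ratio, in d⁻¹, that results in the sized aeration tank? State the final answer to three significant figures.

F/M ≈ 0.172 d⁻¹

V·X = Y·Q·ΔS·θ_c gives V = 0.380 × 3370 × (1070 − 18.6) × 15.6 / 2200 = 9547 m³.
Food-to-microorganism ratio F/M = Q S₀ / (V X) = 3370 × 1070 / (9547 × 2200) = 0.1717 d⁻¹.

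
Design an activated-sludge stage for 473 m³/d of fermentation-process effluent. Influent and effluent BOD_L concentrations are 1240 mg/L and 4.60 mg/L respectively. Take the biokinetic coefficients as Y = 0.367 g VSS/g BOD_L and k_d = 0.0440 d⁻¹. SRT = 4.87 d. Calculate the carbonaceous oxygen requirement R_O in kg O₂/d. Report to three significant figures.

Correct the yield for decay: Y_obs = Y/(1 + k_d θ_c) = 0.367 / (1 + 0.0440 × 4.87) = 0.367 / 1.214 = 0.3022.
Q·(S₀ − S) = 473 × (1240 − 4.60) × 10⁻³ = 584.3 kg/d removed.
P_X = Y_obs·Q·(S₀ − S) = 0.3022 × 584.3 = 176.6 kg VSS/d.
R_O = Q·(S₀ − S) − 1.42·P_X = 584.3 − 1.42 × 176.6 = 333.6 kg O₂/d.

R_O ≈ 334 kg O₂/d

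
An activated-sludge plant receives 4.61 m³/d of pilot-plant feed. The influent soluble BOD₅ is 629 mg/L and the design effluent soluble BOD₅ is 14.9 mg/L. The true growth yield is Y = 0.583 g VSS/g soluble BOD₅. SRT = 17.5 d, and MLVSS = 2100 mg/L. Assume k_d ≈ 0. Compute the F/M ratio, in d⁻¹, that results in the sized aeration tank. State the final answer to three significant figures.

Biomass mass balance (decay neglected): V·X = Y·Q·(S₀ − S)·θ_c, so V = 0.583 × 4.61 × (629 − 14.9) × 17.5 / 2100 = 13.75 m³.
Food-to-microorganism ratio F/M = Q S₀ / (V X) = 4.61 × 629 / (13.75 × 2100) = 0.1004 d⁻¹.

F/M ≈ 0.100 d⁻¹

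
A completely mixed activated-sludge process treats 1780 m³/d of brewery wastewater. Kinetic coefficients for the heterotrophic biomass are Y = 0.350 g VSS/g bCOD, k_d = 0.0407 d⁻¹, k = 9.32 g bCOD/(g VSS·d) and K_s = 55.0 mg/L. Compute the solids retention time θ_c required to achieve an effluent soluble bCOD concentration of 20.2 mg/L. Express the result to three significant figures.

Specific growth rate at S = 20.2 mg/L: μ = YkS/(K_s+S) = 0.350·9.32·20.2/(55.0+20.2) = 0.8762 d⁻¹.
Then 1/θ_c = μ − k_d = 0.8762 − 0.0407 = 0.8355 d⁻¹, giving θ_c = 1.197 d.

θ_c ≈ 1.20 d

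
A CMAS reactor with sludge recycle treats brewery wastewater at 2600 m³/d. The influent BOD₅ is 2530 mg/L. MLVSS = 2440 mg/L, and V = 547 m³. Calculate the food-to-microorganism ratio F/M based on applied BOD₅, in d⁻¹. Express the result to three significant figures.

F/M = Q·S₀ / (V·X) = 2600 × 2530 / (547.0 × 2440) = 4.929 g BOD₅·(g VSS·d)⁻¹.

F/M ≈ 4.93 d⁻¹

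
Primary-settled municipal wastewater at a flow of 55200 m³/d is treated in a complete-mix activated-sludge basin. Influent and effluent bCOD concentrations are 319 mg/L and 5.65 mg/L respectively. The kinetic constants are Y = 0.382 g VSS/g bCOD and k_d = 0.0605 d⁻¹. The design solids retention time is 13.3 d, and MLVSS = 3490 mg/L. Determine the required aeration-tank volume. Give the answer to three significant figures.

V ≈ 14000 m³

From the SRT design equation V = Y Q (S₀−S) θ_c / [X (1 + k_d θ_c)] = 0.382 × 55200 × (319 − 5.65) × 13.3 / [3490 × (1 + 0.0605 × 13.3)] = 8.79×10^7 / 6298 = 13953 m³.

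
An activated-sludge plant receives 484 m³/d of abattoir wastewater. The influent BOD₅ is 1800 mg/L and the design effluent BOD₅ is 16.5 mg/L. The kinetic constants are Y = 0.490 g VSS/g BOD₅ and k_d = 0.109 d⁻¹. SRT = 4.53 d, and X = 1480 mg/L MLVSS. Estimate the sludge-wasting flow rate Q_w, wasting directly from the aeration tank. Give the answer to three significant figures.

Q_w ≈ 191 m³/d

Rearranging the biomass balance for a CMAS with decay, V = Y·Q·ΔS·θ_c / [X·(1+k_d θ_c)] = 0.490 × 484 × (1800 − 16.5) × 4.53 / [1480 × (1 + 0.109 × 4.53)] = 1.92×10^6 / 2211 = 866.7 m³.
Wasting from the aeration tank: Q_w = V / θ_c = 866.7 / 4.53 = 191.3 m³/d.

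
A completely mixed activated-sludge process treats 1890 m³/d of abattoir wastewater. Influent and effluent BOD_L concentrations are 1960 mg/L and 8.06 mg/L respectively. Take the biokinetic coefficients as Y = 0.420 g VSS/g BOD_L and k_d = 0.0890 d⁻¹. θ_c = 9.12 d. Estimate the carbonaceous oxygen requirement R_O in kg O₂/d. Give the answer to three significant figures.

Correct the yield for decay: Y_obs = Y/(1 + k_d θ_c) = 0.420 / (1 + 0.0890 × 9.12) = 0.420 / 1.812 = 0.2318.
Q·(S₀ − S) = 1890 × (1960 − 8.06) × 10⁻³ = 3689 kg/d removed.
P_X = Y_obs·Q·(S₀ − S) = 0.2318 × 3689 = 855.3 kg VSS/d.
R_O = Q·(S₀ − S) − 1.42·P_X = 3689 − 1.42 × 855.3 = 2475 kg O₂/d.

R_O ≈ 2470 kg O₂/d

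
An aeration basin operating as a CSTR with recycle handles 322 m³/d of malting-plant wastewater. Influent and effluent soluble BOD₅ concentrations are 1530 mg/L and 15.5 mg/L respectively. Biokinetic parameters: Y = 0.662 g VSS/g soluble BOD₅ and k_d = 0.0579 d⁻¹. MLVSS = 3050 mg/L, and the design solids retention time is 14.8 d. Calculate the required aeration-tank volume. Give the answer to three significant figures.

Rearranging the biomass balance for a CMAS with decay, V = Y·Q·ΔS·θ_c / [X·(1+k_d θ_c)] = 0.662 × 322 × (1530 − 15.5) × 14.8 / [3050 × (1 + 0.0579 × 14.8)] = 4.78×10^6 / 5664 = 843.6 m³.

V ≈ 844 m³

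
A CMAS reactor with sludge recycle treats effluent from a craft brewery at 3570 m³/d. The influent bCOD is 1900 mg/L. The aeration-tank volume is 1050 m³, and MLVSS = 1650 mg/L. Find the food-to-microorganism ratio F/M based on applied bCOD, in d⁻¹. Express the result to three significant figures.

Food-to-microorganism ratio F/M = Q S₀ / (V X) = 3570 × 1900 / (1050 × 1650) = 3.915 d⁻¹.

F/M ≈ 3.92 d⁻¹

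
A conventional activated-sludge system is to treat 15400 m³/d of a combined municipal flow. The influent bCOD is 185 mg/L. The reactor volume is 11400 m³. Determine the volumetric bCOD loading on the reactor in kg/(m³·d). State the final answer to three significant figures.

L_v ≈ 0.250 kg bCOD/(m³·d)

Volumetric loading L_v = Q·S₀ / V = 15400 × 185 g/m³ / 11400 m³ = 249.9 g/(m³·d) = 0.2499 kg bCOD/(m³·d).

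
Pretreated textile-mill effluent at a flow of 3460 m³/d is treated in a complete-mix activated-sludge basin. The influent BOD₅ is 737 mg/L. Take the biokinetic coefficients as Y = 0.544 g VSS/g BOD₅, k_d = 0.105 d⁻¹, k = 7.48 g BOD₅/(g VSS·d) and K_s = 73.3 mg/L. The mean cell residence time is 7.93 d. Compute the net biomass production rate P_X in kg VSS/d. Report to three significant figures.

For a completely mixed reactor with recycle the Lawrence–McCarty relation gives S = K_s·(1 + k_d·θ_c) / [θ_c·(Y·k − k_d) − 1] = 73.3 × (1 + 0.105 × 7.93) / [7.93 × (0.544 × 7.48 − 0.105) − 1] = 134.3 / 30.44 = 4.414 mg/L.
Observed yield with endogenous decay: Y_obs = Y / (1 + k_d·θ_c) = 0.544 / (1 + 0.105 × 7.93) = 0.544 / 1.833 = 0.2968 g VSS/g BOD₅.
Q·(S₀ − S) = 3460 × (737 − 4.41) × 10⁻³ = 2535 kg/d removed.
Net biomass production P_X = Y_obs × Q·(S₀ − S) = 0.2968 × 2535 = 752.4 kg VSS/d.

P_X ≈ 752 kg VSS/d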